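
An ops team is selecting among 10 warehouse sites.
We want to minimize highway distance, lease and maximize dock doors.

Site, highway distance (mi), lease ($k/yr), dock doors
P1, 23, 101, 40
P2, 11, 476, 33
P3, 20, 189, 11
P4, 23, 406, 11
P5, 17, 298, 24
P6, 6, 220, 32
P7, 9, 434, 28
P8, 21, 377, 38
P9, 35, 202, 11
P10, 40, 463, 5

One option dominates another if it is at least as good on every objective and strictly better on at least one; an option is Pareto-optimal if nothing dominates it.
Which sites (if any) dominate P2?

P1: worse on highway distance (23 vs 11).
P3: worse on highway distance (20 vs 11).
P4: worse on highway distance (23 vs 11).
P5: worse on highway distance (17 vs 11).
P6: worse on dock doors (32 vs 33).
P7: worse on dock doors (28 vs 33).
P8: worse on highway distance (21 vs 11).
P9: worse on highway distance (35 vs 11).
P10: worse on highway distance (40 vs 11).
No option dominates P2.

none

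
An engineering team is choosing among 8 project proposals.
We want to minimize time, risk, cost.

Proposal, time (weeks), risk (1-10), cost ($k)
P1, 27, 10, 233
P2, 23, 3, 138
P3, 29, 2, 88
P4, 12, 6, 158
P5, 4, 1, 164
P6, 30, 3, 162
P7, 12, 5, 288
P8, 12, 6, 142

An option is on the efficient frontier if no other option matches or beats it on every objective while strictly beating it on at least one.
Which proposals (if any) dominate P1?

P2, P4, P5, P8

P2: time 23≤27, risk 3≤10, cost 138≤233 — dominates P1.
P4: time 12≤27, risk 6≤10, cost 158≤233 — dominates P1.
P5: time 4≤27, risk 1≤10, cost 164≤233 — dominates P1.
P8: time 12≤27, risk 6≤10, cost 142≤233 — dominates P1.
Others (P3, P6, P7) are each worse than P1 on at least one objective.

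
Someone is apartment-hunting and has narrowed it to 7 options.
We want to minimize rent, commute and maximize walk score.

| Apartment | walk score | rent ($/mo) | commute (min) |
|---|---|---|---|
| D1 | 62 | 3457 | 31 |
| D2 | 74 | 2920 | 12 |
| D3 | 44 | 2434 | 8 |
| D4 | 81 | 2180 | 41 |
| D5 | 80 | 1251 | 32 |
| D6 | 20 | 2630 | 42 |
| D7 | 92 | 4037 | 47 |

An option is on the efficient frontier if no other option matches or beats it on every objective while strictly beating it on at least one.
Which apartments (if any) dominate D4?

none

D1: worse on walk score (62 vs 81).
D2: worse on walk score (74 vs 81).
D3: worse on walk score (44 vs 81).
D5: worse on walk score (80 vs 81).
D6: worse on walk score (20 vs 81).
D7: worse on rent (4037 vs 2180).
No option dominates D4.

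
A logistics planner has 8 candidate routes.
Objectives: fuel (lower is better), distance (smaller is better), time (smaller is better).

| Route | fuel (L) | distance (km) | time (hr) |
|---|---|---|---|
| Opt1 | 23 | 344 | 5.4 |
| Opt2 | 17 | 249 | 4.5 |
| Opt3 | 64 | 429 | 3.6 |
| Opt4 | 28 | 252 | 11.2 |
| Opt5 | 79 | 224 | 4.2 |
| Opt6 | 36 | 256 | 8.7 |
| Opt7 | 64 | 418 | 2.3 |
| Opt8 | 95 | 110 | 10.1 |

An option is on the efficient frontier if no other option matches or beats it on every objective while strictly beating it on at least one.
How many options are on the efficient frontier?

Opt1: dominated by Opt2 (fuel 17≤23, distance 249≤344, time 4.5≤5.4).
Opt2: not dominated (best fuel).
Opt3: dominated by Opt7 (fuel 64≤64, distance 418≤429, time 2.3≤3.6).
Opt4: dominated by Opt2 (fuel 17≤28, distance 249≤252, time 4.5≤11.2).
Opt5: not dominated.
Opt6: dominated by Opt2 (fuel 17≤36, distance 249≤256, time 4.5≤8.7).
Opt7: not dominated (best time).
Opt8: not dominated (best distance).
Pareto-optimal: Opt2, Opt5, Opt7, Opt8 → 4.

4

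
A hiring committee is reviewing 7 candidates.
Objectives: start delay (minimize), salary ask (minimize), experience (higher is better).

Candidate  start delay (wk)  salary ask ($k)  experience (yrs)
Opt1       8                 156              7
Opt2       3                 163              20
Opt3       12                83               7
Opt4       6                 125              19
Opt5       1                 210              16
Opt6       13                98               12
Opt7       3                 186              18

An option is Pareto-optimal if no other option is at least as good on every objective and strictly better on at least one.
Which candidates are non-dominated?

Opt2, Opt3, Opt4, Opt5, Opt6

Opt1: dominated by Opt4 (start delay 6≤8, salary ask 125≤156, experience 19≥7).
Opt2: not dominated (best experience).
Opt3: not dominated (best salary ask).
Opt4: not dominated.
Opt5: not dominated (best start delay).
Opt6: not dominated.
Opt7: dominated by Opt2 (start delay 3≤3, salary ask 163≤186, experience 20≥18).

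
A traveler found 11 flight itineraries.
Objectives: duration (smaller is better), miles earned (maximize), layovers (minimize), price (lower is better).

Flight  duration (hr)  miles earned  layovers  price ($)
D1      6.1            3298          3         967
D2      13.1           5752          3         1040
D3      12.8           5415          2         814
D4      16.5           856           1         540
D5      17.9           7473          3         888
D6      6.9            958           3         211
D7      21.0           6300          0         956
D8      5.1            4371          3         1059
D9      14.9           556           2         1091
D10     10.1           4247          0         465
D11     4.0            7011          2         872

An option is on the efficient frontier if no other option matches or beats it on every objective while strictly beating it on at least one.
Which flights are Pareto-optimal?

D1: dominated by D11 (duration 4.0≤6.1, miles earned 7011≥3298, layovers 2≤3, price 872≤967).
D2: dominated by D11 (duration 4.0≤13.1, miles earned 7011≥5752, layovers 2≤3, price 872≤1040).
D3: not dominated.
D4: dominated by D10 (duration 10.1≤16.5, miles earned 4247≥856, layovers 0≤1, price 465≤540).
D5: not dominated (best miles earned).
D6: not dominated (best price).
D7: not dominated.
D8: dominated by D11 (duration 4.0≤5.1, miles earned 7011≥4371, layovers 2≤3, price 872≤1059).
D9: dominated by D3 (duration 12.8≤14.9, miles earned 5415≥556, layovers 2≤2, price 814≤1091).
D10: not dominated.
D11: not dominated (best duration).

D3, D5, D6, D7, D10, D11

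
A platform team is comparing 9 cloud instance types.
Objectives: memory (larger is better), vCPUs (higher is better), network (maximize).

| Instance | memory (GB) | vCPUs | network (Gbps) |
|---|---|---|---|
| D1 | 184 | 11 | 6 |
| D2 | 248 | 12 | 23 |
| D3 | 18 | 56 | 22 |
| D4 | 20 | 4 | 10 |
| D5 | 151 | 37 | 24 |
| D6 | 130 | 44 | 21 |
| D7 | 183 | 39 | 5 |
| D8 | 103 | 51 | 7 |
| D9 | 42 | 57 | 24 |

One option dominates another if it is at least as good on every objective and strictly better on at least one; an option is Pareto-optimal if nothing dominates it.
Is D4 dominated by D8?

D8 vs D4: D8 is worse on network (7 vs 10), so it does not dominate D4.

No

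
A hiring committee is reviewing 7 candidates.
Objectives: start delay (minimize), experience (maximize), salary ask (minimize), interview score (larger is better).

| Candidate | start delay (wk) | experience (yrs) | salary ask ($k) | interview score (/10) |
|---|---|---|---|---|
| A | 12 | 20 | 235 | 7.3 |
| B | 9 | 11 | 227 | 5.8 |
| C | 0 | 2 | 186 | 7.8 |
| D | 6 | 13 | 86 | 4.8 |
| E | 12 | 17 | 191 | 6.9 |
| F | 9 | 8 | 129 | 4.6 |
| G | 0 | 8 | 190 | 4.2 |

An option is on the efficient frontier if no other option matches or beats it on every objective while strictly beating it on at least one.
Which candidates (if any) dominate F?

D: start delay 6≤9, experience 13≥8, salary ask 86≤129, interview score 4.8≥4.6 — dominates F.
Others (A, B, C, E, G) are each worse than F on at least one objective.

D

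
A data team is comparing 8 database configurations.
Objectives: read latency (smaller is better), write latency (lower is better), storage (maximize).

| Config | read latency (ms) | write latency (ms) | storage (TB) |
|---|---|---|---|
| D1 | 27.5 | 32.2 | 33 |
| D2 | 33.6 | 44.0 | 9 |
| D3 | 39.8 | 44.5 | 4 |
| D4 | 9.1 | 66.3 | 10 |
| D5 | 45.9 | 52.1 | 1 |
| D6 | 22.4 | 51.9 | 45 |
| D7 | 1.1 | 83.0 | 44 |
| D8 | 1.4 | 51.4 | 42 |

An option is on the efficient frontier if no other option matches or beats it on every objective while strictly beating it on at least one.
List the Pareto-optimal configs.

D1, D6, D7, D8

D1: not dominated (best write latency).
D2: dominated by D1 (read latency 27.5≤33.6, write latency 32.2≤44.0, storage 33≥9).
D3: dominated by D1 (read latency 27.5≤39.8, write latency 32.2≤44.5, storage 33≥4).
D4: dominated by D8 (read latency 1.4≤9.1, write latency 51.4≤66.3, storage 42≥10).
D5: dominated by D1 (read latency 27.5≤45.9, write latency 32.2≤52.1, storage 33≥1).
D6: not dominated (best storage).
D7: not dominated (best read latency).
D8: not dominated.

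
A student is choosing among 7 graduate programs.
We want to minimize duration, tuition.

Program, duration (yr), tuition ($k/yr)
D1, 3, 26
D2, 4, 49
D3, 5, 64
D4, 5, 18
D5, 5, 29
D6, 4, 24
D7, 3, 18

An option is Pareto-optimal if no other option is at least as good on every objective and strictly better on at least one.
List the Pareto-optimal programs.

D1: dominated by D7 (duration 3≤3, tuition 18≤26).
D2: dominated by D1 (duration 3≤4, tuition 26≤49).
D3: dominated by D1 (duration 3≤5, tuition 26≤64).
D4: dominated by D7 (duration 3≤5, tuition 18≤18).
D5: dominated by D1 (duration 3≤5, tuition 26≤29).
D6: dominated by D7 (duration 3≤4, tuition 18≤24).
D7: not dominated.

D7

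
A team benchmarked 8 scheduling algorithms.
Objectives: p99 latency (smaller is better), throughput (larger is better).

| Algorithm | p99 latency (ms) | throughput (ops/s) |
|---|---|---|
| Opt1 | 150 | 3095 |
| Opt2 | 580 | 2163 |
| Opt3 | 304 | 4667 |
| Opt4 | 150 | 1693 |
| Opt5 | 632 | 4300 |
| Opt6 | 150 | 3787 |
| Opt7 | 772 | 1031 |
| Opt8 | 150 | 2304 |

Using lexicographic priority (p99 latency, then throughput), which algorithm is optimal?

First minimize p99 latency: best is 150, kept {Opt1, Opt4, Opt6, Opt8}.
Then maximize throughput: best is 3787, kept {Opt6}.

Opt6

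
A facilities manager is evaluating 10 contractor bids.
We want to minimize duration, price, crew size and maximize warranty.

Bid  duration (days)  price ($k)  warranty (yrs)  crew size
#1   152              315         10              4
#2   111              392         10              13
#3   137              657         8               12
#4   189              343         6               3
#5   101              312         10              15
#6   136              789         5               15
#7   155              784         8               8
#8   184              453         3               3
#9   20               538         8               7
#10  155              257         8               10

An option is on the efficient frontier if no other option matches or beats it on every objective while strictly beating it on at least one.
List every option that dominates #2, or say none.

#1: worse on duration (152 vs 111).
#3: worse on duration (137 vs 111).
#4: worse on duration (189 vs 111).
#5: worse on crew size (15 vs 13).
#6: worse on duration (136 vs 111).
#7: worse on duration (155 vs 111).
#8: worse on duration (184 vs 111).
#9: worse on price (538 vs 392).
#10: worse on duration (155 vs 111).
No option dominates #2.

none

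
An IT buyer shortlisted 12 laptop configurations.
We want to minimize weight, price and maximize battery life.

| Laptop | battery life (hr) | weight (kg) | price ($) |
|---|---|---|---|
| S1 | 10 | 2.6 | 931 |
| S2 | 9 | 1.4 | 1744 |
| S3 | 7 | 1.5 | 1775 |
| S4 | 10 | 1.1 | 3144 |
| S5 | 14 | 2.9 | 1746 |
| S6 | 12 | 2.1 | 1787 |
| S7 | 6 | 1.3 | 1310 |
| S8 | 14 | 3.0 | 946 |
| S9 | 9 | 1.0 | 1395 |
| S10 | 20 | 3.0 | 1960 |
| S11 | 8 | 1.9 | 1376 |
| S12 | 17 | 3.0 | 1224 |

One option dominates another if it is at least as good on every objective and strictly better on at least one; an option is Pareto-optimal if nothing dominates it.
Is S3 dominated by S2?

Yes

S2 vs S3: battery life 9≥7, weight 1.4≤1.5, price 1744≤1775 — S2 is at least as good on every objective with at least one strict improvement.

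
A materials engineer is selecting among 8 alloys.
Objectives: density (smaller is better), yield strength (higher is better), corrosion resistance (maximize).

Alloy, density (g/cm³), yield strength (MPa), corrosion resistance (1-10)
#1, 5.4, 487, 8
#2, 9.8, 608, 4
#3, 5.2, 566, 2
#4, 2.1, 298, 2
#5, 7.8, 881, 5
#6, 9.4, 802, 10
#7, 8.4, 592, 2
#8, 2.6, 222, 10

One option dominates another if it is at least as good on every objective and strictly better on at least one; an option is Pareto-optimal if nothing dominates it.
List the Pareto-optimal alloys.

#1: not dominated.
#2: dominated by #5 (density 7.8≤9.8, yield strength 881≥608, corrosion resistance 5≥4).
#3: not dominated.
#4: not dominated (best density).
#5: not dominated (best yield strength).
#6: not dominated.
#7: dominated by #5 (density 7.8≤8.4, yield strength 881≥592, corrosion resistance 5≥2).
#8: not dominated.

#1, #3, #4, #5, #6, #8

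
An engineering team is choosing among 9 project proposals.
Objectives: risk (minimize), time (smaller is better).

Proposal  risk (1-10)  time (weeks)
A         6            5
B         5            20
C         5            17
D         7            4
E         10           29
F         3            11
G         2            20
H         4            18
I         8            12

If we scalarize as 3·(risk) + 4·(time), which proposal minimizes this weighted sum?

D

A: 3·6 + 4·5 = 38
B: 3·5 + 4·20 = 95
C: 3·5 + 4·17 = 83
D: 3·7 + 4·4 = 37
E: 3·10 + 4·29 = 146
F: 3·3 + 4·11 = 53
G: 3·2 + 4·20 = 86
H: 3·4 + 4·18 = 84
I: 3·8 + 4·12 = 72
Lowest: D at 37.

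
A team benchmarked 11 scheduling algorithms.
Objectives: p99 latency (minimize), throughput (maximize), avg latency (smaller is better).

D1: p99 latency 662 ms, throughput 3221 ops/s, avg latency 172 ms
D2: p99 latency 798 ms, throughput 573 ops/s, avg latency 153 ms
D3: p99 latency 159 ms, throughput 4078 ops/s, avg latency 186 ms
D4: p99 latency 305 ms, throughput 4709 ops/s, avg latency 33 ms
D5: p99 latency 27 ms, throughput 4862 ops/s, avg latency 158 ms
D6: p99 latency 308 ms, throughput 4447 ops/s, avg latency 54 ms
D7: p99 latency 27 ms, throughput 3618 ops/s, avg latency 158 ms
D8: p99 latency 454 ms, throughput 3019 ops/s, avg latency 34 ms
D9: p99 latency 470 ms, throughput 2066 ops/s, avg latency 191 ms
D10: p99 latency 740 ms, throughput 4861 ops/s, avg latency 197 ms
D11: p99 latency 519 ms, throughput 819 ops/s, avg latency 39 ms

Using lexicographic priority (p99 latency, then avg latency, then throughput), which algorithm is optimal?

D5

First minimize p99 latency: best is 27, kept {D5, D7}.
Then minimize avg latency: best is 158, kept {D5, D7}.
Then maximize throughput: best is 4862, kept {D5}.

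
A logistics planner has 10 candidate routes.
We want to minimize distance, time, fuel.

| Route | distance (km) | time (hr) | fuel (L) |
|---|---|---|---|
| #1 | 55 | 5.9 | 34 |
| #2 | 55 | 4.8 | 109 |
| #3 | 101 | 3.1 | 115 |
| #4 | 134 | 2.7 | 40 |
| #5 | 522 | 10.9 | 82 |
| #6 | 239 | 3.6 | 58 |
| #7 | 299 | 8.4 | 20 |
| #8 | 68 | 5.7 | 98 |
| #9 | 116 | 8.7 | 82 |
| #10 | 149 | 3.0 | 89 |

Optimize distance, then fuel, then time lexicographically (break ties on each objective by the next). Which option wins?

First minimize distance: best is 55, kept {#1, #2}.
Then minimize fuel: best is 34, kept {#1}.

#1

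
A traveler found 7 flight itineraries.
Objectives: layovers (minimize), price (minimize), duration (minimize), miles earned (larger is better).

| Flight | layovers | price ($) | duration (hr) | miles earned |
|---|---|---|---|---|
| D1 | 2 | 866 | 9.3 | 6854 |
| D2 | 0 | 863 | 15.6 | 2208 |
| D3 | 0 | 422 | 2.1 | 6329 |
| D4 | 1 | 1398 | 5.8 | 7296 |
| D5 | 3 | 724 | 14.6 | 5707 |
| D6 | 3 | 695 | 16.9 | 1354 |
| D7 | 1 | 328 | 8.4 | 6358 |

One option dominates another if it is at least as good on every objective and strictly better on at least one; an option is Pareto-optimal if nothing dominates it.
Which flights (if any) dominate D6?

D3, D7

D3: layovers 0≤3, price 422≤695, duration 2.1≤16.9, miles earned 6329≥1354 — dominates D6.
D7: layovers 1≤3, price 328≤695, duration 8.4≤16.9, miles earned 6358≥1354 — dominates D6.
Others (D1, D2, D4, D5) are each worse than D6 on at least one objective.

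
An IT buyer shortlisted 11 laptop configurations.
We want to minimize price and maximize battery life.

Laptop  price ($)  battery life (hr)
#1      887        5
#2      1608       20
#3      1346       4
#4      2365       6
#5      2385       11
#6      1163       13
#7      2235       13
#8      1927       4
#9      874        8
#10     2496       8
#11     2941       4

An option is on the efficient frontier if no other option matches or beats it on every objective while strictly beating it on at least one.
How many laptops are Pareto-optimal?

3

#1: dominated by #9 (price 874≤887, battery life 8≥5).
#2: not dominated (best battery life).
#3: dominated by #1 (price 887≤1346, battery life 5≥4).
#4: dominated by #2 (price 1608≤2365, battery life 20≥6).
#5: dominated by #2 (price 1608≤2385, battery life 20≥11).
#6: not dominated.
#7: dominated by #2 (price 1608≤2235, battery life 20≥13).
#8: dominated by #1 (price 887≤1927, battery life 5≥4).
#9: not dominated (best price).
#10: dominated by #2 (price 1608≤2496, battery life 20≥8).
#11: dominated by #1 (price 887≤2941, battery life 5≥4).
Pareto-optimal: #2, #6, #9 → 3.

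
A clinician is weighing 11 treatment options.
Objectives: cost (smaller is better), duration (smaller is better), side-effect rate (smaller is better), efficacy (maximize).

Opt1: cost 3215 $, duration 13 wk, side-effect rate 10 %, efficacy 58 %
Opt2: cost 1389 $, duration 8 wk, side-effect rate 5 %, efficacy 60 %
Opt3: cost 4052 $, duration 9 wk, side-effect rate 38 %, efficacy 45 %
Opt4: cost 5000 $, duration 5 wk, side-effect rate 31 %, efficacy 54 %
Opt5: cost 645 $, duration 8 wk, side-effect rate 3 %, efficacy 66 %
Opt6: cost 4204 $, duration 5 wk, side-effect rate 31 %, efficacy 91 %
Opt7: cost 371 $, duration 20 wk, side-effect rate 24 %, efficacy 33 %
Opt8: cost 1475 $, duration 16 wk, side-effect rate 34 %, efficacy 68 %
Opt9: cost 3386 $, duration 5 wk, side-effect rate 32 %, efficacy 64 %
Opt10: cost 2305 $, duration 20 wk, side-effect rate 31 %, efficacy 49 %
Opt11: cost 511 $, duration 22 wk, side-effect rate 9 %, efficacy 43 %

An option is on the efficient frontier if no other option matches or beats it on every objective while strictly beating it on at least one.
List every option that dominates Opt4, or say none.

Opt6: cost 4204≤5000, duration 5≤5, side-effect rate 31≤31, efficacy 91≥54 — dominates Opt4.
Others (Opt1, Opt2, Opt3, Opt5, Opt7, Opt8, Opt9, Opt10, Opt11) are each worse than Opt4 on at least one objective.

Opt6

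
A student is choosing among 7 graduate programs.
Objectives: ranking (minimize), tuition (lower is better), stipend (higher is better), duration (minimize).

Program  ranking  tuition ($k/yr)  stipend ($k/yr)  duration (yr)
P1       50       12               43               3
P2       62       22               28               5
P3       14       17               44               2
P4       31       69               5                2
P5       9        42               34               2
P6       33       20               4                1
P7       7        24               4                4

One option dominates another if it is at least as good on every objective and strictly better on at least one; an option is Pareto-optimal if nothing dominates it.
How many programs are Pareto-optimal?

P1: not dominated (best tuition).
P2: dominated by P1 (ranking 50≤62, tuition 12≤22, stipend 43≥28, duration 3≤5).
P3: not dominated (best stipend).
P4: dominated by P3 (ranking 14≤31, tuition 17≤69, stipend 44≥5, duration 2≤2).
P5: not dominated.
P6: not dominated (best duration).
P7: not dominated (best ranking).
Pareto-optimal: P1, P3, P5, P6, P7 → 5.

5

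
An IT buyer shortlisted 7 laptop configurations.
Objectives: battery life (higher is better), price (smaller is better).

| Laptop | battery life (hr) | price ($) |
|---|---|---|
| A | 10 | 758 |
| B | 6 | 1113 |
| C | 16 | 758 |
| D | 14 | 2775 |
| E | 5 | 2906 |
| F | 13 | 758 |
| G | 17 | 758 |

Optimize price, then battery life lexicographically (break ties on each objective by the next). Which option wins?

G

First minimize price: best is 758, kept {A, C, F, G}.
Then maximize battery life: best is 17, kept {G}.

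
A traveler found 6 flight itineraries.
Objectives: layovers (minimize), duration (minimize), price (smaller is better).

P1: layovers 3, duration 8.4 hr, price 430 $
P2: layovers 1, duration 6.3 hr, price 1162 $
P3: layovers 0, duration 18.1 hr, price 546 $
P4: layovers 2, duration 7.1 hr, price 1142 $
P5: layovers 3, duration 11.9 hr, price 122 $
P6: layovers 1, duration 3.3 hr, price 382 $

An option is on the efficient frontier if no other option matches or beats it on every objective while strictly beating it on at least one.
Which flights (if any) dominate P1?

P6

P6: layovers 1≤3, duration 3.3≤8.4, price 382≤430 — dominates P1.
Others (P2, P3, P4, P5) are each worse than P1 on at least one objective.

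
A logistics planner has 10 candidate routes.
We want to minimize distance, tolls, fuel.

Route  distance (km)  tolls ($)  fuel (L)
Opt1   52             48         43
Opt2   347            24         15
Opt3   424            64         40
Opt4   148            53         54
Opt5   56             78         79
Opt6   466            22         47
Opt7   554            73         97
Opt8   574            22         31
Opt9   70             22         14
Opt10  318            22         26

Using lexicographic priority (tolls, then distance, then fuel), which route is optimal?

Opt9

First minimize tolls: best is 22, kept {Opt6, Opt8, Opt9, Opt10}.
Then minimize distance: best is 70, kept {Opt9}.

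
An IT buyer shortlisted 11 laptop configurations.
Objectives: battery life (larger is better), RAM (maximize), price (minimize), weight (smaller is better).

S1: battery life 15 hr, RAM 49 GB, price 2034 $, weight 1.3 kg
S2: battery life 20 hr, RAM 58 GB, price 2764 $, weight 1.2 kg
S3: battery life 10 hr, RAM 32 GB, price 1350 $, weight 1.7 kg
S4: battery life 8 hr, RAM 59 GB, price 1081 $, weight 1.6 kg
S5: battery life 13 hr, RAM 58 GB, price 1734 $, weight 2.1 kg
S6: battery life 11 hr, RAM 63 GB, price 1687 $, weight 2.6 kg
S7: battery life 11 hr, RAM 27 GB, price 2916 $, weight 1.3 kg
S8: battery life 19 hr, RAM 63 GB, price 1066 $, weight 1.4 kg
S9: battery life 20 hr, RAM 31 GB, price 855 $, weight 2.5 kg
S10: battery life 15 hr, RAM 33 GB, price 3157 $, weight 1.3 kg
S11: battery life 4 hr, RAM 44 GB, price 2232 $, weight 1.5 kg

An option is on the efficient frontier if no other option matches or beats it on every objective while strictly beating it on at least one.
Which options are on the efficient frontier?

S1: not dominated.
S2: not dominated (best weight).
S3: dominated by S8 (battery life 19≥10, RAM 63≥32, price 1066≤1350, weight 1.4≤1.7).
S4: dominated by S8 (battery life 19≥8, RAM 63≥59, price 1066≤1081, weight 1.4≤1.6).
S5: dominated by S8 (battery life 19≥13, RAM 63≥58, price 1066≤1734, weight 1.4≤2.1).
S6: dominated by S8 (battery life 19≥11, RAM 63≥63, price 1066≤1687, weight 1.4≤2.6).
S7: dominated by S1 (battery life 15≥11, RAM 49≥27, price 2034≤2916, weight 1.3≤1.3).
S8: not dominated.
S9: not dominated (best price).
S10: dominated by S1 (battery life 15≥15, RAM 49≥33, price 2034≤3157, weight 1.3≤1.3).
S11: dominated by S1 (battery life 15≥4, RAM 49≥44, price 2034≤2232, weight 1.3≤1.5).

S1, S2, S8, S9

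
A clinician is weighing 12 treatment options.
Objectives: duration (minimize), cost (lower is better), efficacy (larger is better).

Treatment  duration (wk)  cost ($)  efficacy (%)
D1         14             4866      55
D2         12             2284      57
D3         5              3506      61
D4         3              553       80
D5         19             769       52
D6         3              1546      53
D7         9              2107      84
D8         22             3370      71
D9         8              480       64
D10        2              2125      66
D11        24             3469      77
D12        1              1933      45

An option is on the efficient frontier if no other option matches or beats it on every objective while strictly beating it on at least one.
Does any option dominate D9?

D1: worse on duration (14 vs 8).
D2: worse on duration (12 vs 8).
D3: worse on cost (3506 vs 480).
D4: worse on cost (553 vs 480).
D5: worse on duration (19 vs 8).
D6: worse on cost (1546 vs 480).
D7: worse on duration (9 vs 8).
D8: worse on duration (22 vs 8).
D10: worse on cost (2125 vs 480).
D11: worse on duration (24 vs 8).
D12: worse on cost (1933 vs 480).
No option is at least as good as D9 on every objective and strictly better on one.

No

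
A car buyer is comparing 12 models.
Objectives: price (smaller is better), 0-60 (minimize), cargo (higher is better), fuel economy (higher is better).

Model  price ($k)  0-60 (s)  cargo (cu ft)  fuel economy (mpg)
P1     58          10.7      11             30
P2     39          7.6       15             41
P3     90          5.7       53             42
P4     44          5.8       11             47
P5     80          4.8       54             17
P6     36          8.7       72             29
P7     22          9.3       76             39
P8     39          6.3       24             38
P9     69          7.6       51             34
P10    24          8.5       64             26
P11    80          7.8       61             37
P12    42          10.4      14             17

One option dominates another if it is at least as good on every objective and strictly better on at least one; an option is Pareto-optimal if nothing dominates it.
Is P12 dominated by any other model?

P2 vs P12: price 39≤42, 0-60 7.6≤10.4, cargo 15≥14, fuel economy 41≥17 — P2 is at least as good on every objective and strictly better on at least one, so P2 dominates P12.

Yes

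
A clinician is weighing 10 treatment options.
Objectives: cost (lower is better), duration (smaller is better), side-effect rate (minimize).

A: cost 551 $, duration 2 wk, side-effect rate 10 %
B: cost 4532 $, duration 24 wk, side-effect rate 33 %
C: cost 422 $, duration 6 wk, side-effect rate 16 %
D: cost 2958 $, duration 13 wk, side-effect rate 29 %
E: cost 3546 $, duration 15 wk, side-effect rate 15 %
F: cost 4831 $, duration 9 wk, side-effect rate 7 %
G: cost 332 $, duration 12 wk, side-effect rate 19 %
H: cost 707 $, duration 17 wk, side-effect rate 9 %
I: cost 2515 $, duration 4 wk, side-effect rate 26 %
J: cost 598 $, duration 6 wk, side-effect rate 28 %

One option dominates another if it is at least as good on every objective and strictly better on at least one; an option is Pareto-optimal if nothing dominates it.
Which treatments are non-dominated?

A: not dominated (best duration).
B: dominated by A (cost 551≤4532, duration 2≤24, side-effect rate 10≤33).
C: not dominated.
D: dominated by A (cost 551≤2958, duration 2≤13, side-effect rate 10≤29).
E: dominated by A (cost 551≤3546, duration 2≤15, side-effect rate 10≤15).
F: not dominated (best side-effect rate).
G: not dominated (best cost).
H: not dominated.
I: dominated by A (cost 551≤2515, duration 2≤4, side-effect rate 10≤26).
J: dominated by A (cost 551≤598, duration 2≤6, side-effect rate 10≤28).

A, C, F, G, H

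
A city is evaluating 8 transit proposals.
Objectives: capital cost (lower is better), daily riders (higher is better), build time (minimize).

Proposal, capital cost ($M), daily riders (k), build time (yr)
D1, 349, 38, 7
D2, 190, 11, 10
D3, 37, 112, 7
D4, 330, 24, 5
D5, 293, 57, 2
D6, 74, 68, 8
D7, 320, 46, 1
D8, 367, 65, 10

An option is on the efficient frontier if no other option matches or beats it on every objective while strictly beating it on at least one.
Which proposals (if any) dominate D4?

D5, D7

D5: capital cost 293≤330, daily riders 57≥24, build time 2≤5 — dominates D4.
D7: capital cost 320≤330, daily riders 46≥24, build time 1≤5 — dominates D4.
Others (D1, D2, D3, D6, D8) are each worse than D4 on at least one objective.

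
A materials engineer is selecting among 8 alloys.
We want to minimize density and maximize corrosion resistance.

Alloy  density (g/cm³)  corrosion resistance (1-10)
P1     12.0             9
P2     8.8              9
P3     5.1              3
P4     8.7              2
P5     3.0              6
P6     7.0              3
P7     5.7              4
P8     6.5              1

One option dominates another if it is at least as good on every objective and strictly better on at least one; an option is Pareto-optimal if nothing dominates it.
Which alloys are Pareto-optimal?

P2, P5

P1: dominated by P2 (density 8.8≤12.0, corrosion resistance 9≥9).
P2: not dominated.
P3: dominated by P5 (density 3.0≤5.1, corrosion resistance 6≥3).
P4: dominated by P3 (density 5.1≤8.7, corrosion resistance 3≥2).
P5: not dominated (best density).
P6: dominated by P3 (density 5.1≤7.0, corrosion resistance 3≥3).
P7: dominated by P5 (density 3.0≤5.7, corrosion resistance 6≥4).
P8: dominated by P3 (density 5.1≤6.5, corrosion resistance 3≥1).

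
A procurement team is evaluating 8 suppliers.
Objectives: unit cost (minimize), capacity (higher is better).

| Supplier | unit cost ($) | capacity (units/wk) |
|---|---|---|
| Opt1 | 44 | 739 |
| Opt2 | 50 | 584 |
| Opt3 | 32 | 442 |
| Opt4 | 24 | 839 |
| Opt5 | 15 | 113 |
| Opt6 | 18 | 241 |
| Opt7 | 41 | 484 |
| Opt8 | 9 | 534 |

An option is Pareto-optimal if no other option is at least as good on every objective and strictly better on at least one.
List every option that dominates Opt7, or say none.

Opt4, Opt8

Opt4: unit cost 24≤41, capacity 839≥484 — dominates Opt7.
Opt8: unit cost 9≤41, capacity 534≥484 — dominates Opt7.
Others (Opt1, Opt2, Opt3, Opt5, Opt6) are each worse than Opt7 on at least one objective.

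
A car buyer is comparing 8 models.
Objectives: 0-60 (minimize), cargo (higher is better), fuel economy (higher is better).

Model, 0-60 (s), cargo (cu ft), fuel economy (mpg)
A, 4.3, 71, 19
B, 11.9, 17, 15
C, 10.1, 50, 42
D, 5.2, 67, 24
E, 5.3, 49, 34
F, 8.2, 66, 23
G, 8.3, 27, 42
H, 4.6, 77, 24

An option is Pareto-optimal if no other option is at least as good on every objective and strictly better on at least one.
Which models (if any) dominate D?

H: 0-60 4.6≤5.2, cargo 77≥67, fuel economy 24≥24 — dominates D.
Others (A, B, C, E, F, G) are each worse than D on at least one objective.

H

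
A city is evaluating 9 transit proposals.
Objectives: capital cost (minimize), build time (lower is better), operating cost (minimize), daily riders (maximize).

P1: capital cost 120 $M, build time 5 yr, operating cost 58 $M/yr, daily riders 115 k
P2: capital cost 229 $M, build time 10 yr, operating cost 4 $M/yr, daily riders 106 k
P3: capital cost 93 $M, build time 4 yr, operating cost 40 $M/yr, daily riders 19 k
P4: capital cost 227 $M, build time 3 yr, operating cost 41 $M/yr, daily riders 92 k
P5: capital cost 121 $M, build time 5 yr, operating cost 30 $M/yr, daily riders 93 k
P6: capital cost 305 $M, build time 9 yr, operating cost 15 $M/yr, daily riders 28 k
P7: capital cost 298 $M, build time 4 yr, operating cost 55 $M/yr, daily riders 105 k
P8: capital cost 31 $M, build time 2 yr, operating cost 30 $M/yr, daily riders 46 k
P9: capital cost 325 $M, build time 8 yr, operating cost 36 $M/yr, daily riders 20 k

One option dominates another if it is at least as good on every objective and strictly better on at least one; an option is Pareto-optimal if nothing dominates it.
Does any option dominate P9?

P5 vs P9: capital cost 121≤325, build time 5≤8, operating cost 30≤36, daily riders 93≥20 — P5 is at least as good on every objective and strictly better on at least one, so P5 dominates P9.

Yes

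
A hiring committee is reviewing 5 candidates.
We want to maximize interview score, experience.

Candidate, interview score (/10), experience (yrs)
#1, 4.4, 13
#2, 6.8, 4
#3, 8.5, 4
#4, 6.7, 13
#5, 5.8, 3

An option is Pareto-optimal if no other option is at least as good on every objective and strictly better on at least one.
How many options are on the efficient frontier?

2

#1: dominated by #4 (interview score 6.7≥4.4, experience 13≥13).
#2: dominated by #3 (interview score 8.5≥6.8, experience 4≥4).
#3: not dominated (best interview score).
#4: not dominated.
#5: dominated by #2 (interview score 6.8≥5.8, experience 4≥3).
Pareto-optimal: #3, #4 → 2.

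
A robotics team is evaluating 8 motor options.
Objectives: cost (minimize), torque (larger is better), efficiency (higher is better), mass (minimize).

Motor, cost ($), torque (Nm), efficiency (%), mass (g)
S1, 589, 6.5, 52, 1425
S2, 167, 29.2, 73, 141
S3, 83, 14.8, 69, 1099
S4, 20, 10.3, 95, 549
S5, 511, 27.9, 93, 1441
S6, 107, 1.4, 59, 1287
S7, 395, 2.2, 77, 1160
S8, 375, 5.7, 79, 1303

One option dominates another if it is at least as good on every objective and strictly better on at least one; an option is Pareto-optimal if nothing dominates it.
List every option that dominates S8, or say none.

S4: cost 20≤375, torque 10.3≥5.7, efficiency 95≥79, mass 549≤1303 — dominates S8.
Others (S1, S2, S3, S5, S6, S7) are each worse than S8 on at least one objective.

S4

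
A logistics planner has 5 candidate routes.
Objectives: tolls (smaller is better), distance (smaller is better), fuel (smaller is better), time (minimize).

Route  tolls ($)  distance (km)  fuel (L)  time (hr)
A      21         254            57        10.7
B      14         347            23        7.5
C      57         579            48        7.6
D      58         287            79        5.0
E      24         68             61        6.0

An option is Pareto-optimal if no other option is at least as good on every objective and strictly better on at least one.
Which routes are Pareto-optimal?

A: not dominated.
B: not dominated (best tolls).
C: dominated by B (tolls 14≤57, distance 347≤579, fuel 23≤48, time 7.5≤7.6).
D: not dominated (best time).
E: not dominated (best distance).

A, B, D, E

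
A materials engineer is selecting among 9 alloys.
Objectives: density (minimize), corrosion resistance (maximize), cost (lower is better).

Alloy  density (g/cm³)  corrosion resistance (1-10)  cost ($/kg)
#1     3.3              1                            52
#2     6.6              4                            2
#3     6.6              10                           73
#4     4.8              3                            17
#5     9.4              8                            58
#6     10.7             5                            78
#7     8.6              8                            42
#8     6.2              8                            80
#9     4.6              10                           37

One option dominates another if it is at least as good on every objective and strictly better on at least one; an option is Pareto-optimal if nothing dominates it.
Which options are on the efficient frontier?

#1, #2, #4, #9

#1: not dominated (best density).
#2: not dominated (best cost).
#3: dominated by #9 (density 4.6≤6.6, corrosion resistance 10≥10, cost 37≤73).
#4: not dominated.
#5: dominated by #7 (density 8.6≤9.4, corrosion resistance 8≥8, cost 42≤58).
#6: dominated by #3 (density 6.6≤10.7, corrosion resistance 10≥5, cost 73≤78).
#7: dominated by #9 (density 4.6≤8.6, corrosion resistance 10≥8, cost 37≤42).
#8: dominated by #9 (density 4.6≤6.2, corrosion resistance 10≥8, cost 37≤80).
#9: not dominated.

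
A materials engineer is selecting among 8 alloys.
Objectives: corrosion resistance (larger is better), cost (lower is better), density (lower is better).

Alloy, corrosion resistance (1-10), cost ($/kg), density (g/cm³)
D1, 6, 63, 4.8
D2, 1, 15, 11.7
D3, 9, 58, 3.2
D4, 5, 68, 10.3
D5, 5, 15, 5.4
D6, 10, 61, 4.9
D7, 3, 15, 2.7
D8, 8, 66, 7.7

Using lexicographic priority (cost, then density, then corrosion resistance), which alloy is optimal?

D7

First minimize cost: best is 15, kept {D2, D5, D7}.
Then minimize density: best is 2.7, kept {D7}.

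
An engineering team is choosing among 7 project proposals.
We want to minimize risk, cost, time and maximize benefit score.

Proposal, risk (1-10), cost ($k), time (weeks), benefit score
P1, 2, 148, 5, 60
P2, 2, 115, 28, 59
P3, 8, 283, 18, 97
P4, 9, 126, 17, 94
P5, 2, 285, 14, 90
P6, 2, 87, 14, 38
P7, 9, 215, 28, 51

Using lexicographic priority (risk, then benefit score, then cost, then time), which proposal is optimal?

First minimize risk: best is 2, kept {P1, P2, P5, P6}.
Then maximize benefit score: best is 90, kept {P5}.

P5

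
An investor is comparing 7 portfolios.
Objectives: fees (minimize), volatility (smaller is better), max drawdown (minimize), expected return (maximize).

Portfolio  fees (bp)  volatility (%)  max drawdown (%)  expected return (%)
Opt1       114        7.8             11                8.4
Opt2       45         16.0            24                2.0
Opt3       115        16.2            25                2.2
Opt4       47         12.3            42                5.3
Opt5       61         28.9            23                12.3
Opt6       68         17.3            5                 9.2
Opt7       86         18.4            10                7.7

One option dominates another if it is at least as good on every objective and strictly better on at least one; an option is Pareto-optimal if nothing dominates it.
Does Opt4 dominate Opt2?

No

Opt4 vs Opt2: Opt4 is worse on fees (47 vs 45), so it does not dominate Opt2.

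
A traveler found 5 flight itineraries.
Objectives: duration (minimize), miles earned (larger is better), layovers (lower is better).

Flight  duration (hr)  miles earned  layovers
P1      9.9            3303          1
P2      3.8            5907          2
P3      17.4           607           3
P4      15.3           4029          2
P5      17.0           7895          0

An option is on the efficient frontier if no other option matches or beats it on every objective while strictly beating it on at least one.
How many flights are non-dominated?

3

P1: not dominated.
P2: not dominated (best duration).
P3: dominated by P1 (duration 9.9≤17.4, miles earned 3303≥607, layovers 1≤3).
P4: dominated by P2 (duration 3.8≤15.3, miles earned 5907≥4029, layovers 2≤2).
P5: not dominated (best miles earned).
Pareto-optimal: P1, P2, P5 → 3.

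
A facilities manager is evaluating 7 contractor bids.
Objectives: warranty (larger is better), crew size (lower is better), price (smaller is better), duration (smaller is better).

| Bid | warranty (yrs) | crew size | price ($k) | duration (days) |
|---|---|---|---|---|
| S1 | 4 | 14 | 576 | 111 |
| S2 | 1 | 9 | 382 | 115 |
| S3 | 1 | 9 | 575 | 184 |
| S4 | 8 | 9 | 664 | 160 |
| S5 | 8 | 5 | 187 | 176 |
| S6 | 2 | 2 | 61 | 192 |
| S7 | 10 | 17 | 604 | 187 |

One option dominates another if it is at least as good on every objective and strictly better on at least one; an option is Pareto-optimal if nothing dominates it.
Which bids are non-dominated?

S1: not dominated (best duration).
S2: not dominated.
S3: dominated by S2 (warranty 1≥1, crew size 9≤9, price 382≤575, duration 115≤184).
S4: not dominated.
S5: not dominated.
S6: not dominated (best crew size).
S7: not dominated (best warranty).

S1, S2, S4, S5, S6, S7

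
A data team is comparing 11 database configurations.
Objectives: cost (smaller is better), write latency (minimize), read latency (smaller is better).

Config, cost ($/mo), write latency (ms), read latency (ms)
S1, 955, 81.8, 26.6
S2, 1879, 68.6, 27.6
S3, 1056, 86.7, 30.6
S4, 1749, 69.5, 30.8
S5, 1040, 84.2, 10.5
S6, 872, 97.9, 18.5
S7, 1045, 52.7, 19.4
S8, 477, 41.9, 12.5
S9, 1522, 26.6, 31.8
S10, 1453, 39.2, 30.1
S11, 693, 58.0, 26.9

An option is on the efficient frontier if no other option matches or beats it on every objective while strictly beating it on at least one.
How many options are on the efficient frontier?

S1: dominated by S8 (cost 477≤955, write latency 41.9≤81.8, read latency 12.5≤26.6).
S2: dominated by S7 (cost 1045≤1879, write latency 52.7≤68.6, read latency 19.4≤27.6).
S3: dominated by S1 (cost 955≤1056, write latency 81.8≤86.7, read latency 26.6≤30.6).
S4: dominated by S7 (cost 1045≤1749, write latency 52.7≤69.5, read latency 19.4≤30.8).
S5: not dominated (best read latency).
S6: dominated by S8 (cost 477≤872, write latency 41.9≤97.9, read latency 12.5≤18.5).
S7: dominated by S8 (cost 477≤1045, write latency 41.9≤52.7, read latency 12.5≤19.4).
S8: not dominated (best cost).
S9: not dominated (best write latency).
S10: not dominated.
S11: dominated by S8 (cost 477≤693, write latency 41.9≤58.0, read latency 12.5≤26.9).
Pareto-optimal: S5, S8, S9, S10 → 4.

4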